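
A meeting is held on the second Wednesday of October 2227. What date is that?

October 10, 2227

October 1, 2227 is a Monday.
The first Wednesday is therefore October 3 (2 days later).
The second Wednesday is 3 + 1×7 = October 10.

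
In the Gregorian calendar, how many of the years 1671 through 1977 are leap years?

74

Multiples of 4 in [1671,1977]: 77.
Of those, multiples of 100: 3 (not leap unless ÷400).
Multiples of 400: 0.
Leap years = 77 − 3 + 0 = 74.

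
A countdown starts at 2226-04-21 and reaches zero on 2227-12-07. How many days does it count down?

Apr 21, 2226 → Apr 21, 2227: 365 days.
Apr 21, 2227 → May 21, 2227: 30 days (April has 30).
May 21, 2227 → Jun 21, 2227: 31 days (May has 31).
Jun 21, 2227 → Jul 21, 2227: 30 days (June has 30).
Jul 21, 2227 → Aug 21, 2227: 31 days (July has 31).
Aug 21, 2227 → Sep 21, 2227: 31 days (August has 31).
Sep 21, 2227 → Oct 21, 2227: 30 days (September has 30).
Oct 21, 2227 → Nov 21, 2227: 31 days (October has 31).
Nov 21, 2227 → Dec 7, 2227: 16 days.
Total: 595 days.

595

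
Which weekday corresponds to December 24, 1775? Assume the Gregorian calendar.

Doomsday rule: the anchor day for the 1700s is Sunday. For year 75: 75÷12 = 6 r 3, and 3÷4 = 0, so 6+3+0 = 9.
Sunday + 9 ≡ Tuesday — that's 1775's doomsday.
In December the doomsday date is Dec 12.
Dec 24 is 12 days after Dec 12; 12 mod 7 = 5, so Tuesday + 5 = Sunday.

Sunday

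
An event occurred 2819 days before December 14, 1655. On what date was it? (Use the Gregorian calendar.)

−365 (one year) → Dec 14, 1654 (2454 left).
−365 (one year) → Dec 14, 1653 (2089 left).
−365 (one year) → Dec 14, 1652 (1724 left).
−366 (one year; includes Feb 29, 1652) → Dec 14, 1651 (1358 left).
−365 (one year) → Dec 14, 1650 (993 left).
−365 (one year) → Dec 14, 1649 (628 left).
−365 (one year) → Dec 14, 1648 (263 left).
−14 → Nov 30, 1648 (end of Nov, 30 days; 249 left).
−30 → Oct 31, 1648 (end of Oct, 31 days; 219 left).
−31 → Sep 30, 1648 (end of Sep, 30 days; 188 left).
−30 → Aug 31, 1648 (end of Aug, 31 days; 158 left).
−31 → Jul 31, 1648 (end of Jul, 31 days; 127 left).
−31 → Jun 30, 1648 (end of Jun, 30 days; 96 left).
−30 → May 31, 1648 (end of May, 31 days; 66 left).
−31 → Apr 30, 1648 (end of Apr, 30 days; 35 left).
−30 → Mar 31, 1648 (end of Mar, 31 days; 5 left).
−5 → Mar 26, 1648.

March 26, 1648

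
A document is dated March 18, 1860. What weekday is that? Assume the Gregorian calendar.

Doomsday rule: the anchor day for the 1800s is Friday. For year 60: 60÷12 = 5 r 0, and 0÷4 = 0, so 5+0+0 = 5.
Friday + 5 ≡ Wednesday — that's 1860's doomsday.
In March the doomsday date is Mar 14.
Mar 18 is 4 days after Mar 14; 4 mod 7 = 4, so Wednesday + 4 = Sunday.

Sunday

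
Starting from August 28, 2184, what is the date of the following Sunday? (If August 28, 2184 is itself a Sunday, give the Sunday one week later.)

August 29, 2184

Aug 28, 2184 is a Saturday.
From Saturday to the next Sunday is 1 day.
Aug 28, 2184 + 1 = Aug 29, 2184.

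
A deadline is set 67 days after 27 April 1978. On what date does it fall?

July 3, 1978

Apr has 30 days: +4 → May 1, 1978 (63 left).
May has 31 days: +31 → Jun 1, 1978 (32 left).
Jun has 30 days: +30 → Jul 1, 1978 (2 left).
+2 → Jul 3, 1978.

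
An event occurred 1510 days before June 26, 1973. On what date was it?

−365 (one year) → Jun 26, 1972 (1145 left).
−366 (one year; includes Feb 29, 1972) → Jun 26, 1971 (779 left).
−365 (one year) → Jun 26, 1970 (414 left).
−365 (one year) → Jun 26, 1969 (49 left).
−26 → May 31, 1969 (end of May, 31 days; 23 left).
−23 → May 8, 1969.

May 8, 1969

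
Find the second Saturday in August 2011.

August 1, 2011 is a Monday.
The first Saturday is therefore August 6 (5 days later).
The second Saturday is 6 + 1×7 = August 13.

August 13, 2011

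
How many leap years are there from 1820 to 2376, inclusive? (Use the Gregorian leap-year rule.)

136

Multiples of 4 in [1820,2376]: 140.
Of those, multiples of 100: 5 (not leap unless ÷400).
Multiples of 400: 1.
Leap years = 140 − 5 + 1 = 136.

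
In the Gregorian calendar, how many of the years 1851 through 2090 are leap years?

59

Multiples of 4 in [1851,2090]: 60.
Of those, multiples of 100: 2 (not leap unless ÷400).
Multiples of 400: 1.
Leap years = 60 − 2 + 1 = 59.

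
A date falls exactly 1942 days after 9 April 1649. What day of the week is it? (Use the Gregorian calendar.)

Apr 9, 1649 is a Friday.
1942 mod 7 = 3, so 1942 days after a Friday is Friday + 3 = Monday.

Monday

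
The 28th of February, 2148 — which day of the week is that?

Wednesday

Doomsday rule: the anchor day for the 2100s is Sunday. For year 48: 48÷12 = 4 r 0, and 0÷4 = 0, so 4+0+0 = 4.
Sunday + 4 ≡ Thursday — that's 2148's doomsday.
In February the doomsday date is Feb 29 (2148 is a leap year (divisible by 4)).
Feb 28 is 1 day before Feb 29; 1 mod 7 = 1, so Thursday − 1 = Wednesday.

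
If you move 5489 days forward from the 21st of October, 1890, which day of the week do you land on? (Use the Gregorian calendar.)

Oct 21, 1890 is a Tuesday.
5489 mod 7 = 1, so 5489 days after a Tuesday is Tuesday + 1 = Wednesday.

Wednesday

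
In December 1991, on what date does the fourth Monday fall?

December 23, 1991

December 1, 1991 is a Sunday.
The first Monday is therefore December 2 (1 days later).
The fourth Monday is 2 + 3×7 = December 23.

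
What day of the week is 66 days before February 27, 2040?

Friday

First find the weekday of Feb 27, 2040. Doomsday rule: the anchor day for the 2000s is Tuesday. For year 40: 40÷12 = 3 r 4, and 4÷4 = 1, so 3+4+1 = 8.
Tuesday + 8 ≡ Wednesday — that's 2040's doomsday.
In February the doomsday date is Feb 29 (2040 is a leap year (divisible by 4)).
Feb 27 is 2 days before Feb 29; 2 mod 7 = 2, so Wednesday − 2 = Monday.
66 mod 7 = 3, so 66 days before a Monday is Monday − 3 = Friday.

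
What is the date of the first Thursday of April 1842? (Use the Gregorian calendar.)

April 1, 1842 is a Friday.
The first Thursday is therefore April 7 (6 days later).

April 7, 1842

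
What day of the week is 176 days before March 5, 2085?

First find the weekday of Mar 5, 2085. Doomsday rule: the anchor day for the 2000s is Tuesday. For year 85: 85÷12 = 7 r 1, and 1÷4 = 0, so 7+1+0 = 8.
Tuesday + 8 ≡ Wednesday — that's 2085's doomsday.
In March the doomsday date is Mar 14.
Mar 5 is 9 days before Mar 14; 9 mod 7 = 2, so Wednesday − 2 = Monday.
176 mod 7 = 1, so 176 days before a Monday is Monday − 1 = Sunday.

Sunday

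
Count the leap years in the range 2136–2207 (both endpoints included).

17

Multiples of 4 in [2136,2207]: 18.
Of those, multiples of 100: 1 (not leap unless ÷400).
Multiples of 400: 0.
Leap years = 18 − 1 + 0 = 17.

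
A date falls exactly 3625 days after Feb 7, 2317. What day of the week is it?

Feb 7, 2317 is a Wednesday.
3625 mod 7 = 6, so 3625 days after a Wednesday is Wednesday + 6 = Tuesday.

Tuesday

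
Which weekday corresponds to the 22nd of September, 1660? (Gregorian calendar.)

Wednesday

Doomsday rule: the anchor day for the 1600s is Tuesday. For year 60: 60÷12 = 5 r 0, and 0÷4 = 0, so 5+0+0 = 5.
Tuesday + 5 ≡ Sunday — that's 1660's doomsday.
In September the doomsday date is Sep 5.
Sep 22 is 17 days after Sep 5; 17 mod 7 = 3, so Sunday + 3 = Wednesday.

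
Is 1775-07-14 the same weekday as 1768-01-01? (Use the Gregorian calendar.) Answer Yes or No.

Yes

From Jan 1, 1768 to Jul 14, 1775 is 2751 days.
2751 mod 7 = 0, so they are the same weekday.
(Jan 1, 1768 is a Friday; Jul 14, 1775 is a Friday.)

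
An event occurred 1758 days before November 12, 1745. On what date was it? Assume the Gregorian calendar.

−365 (one year) → Nov 12, 1744 (1393 left).
−366 (one year; includes Feb 29, 1744) → Nov 12, 1743 (1027 left).
−365 (one year) → Nov 12, 1742 (662 left).
−365 (one year) → Nov 12, 1741 (297 left).
−12 → Oct 31, 1741 (end of Oct, 31 days; 285 left).
−31 → Sep 30, 1741 (end of Sep, 30 days; 254 left).
−30 → Aug 31, 1741 (end of Aug, 31 days; 224 left).
−31 → Jul 31, 1741 (end of Jul, 31 days; 193 left).
−31 → Jun 30, 1741 (end of Jun, 30 days; 162 left).
−30 → May 31, 1741 (end of May, 31 days; 132 left).
−31 → Apr 30, 1741 (end of Apr, 30 days; 101 left).
−30 → Mar 31, 1741 (end of Mar, 31 days; 71 left).
−31 → Feb 28, 1741 (end of Feb, 28 days; 40 left).
−28 → Jan 31, 1741 (end of Jan, 31 days; 12 left).
−12 → Jan 19, 1741.

January 19, 1741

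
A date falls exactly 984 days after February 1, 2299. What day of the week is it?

First find the weekday of Feb 1, 2299. Doomsday rule: the anchor day for the 2200s is Friday. For year 99: 99÷12 = 8 r 3, and 3÷4 = 0, so 8+3+0 = 11.
Friday + 11 ≡ Tuesday — that's 2299's doomsday.
In February the doomsday date is Feb 28 (2299 is not a leap year).
Feb 1 is 27 days before Feb 28; 27 mod 7 = 6, so Tuesday − 6 = Wednesday.
984 mod 7 = 4, so 984 days after a Wednesday is Wednesday + 4 = Sunday.

Sunday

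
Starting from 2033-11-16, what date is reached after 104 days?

Nov has 30 days: +15 → Dec 1, 2033 (89 left).
Dec has 31 days: +31 → Jan 1, 2034 (58 left).
Jan has 31 days: +31 → Feb 1, 2034 (27 left).
+27 → Feb 28, 2034.

February 28, 2034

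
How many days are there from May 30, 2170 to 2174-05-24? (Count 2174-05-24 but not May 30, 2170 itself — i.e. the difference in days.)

May 30, 2170 → May 30, 2171: 365 days.
May 30, 2171 → May 30, 2172: 366 days (Feb 29, 2172 is in that span).
May 30, 2172 → May 30, 2173: 365 days.
May 30, 2173 → Jun 30, 2173: 31 days (May has 31).
Jun 30, 2173 → Jul 30, 2173: 30 days (June has 30).
Jul 30, 2173 → Aug 30, 2173: 31 days (July has 31).
Aug 30, 2173 → Sep 30, 2173: 31 days (August has 31).
Sep 30, 2173 → Oct 30, 2173: 30 days (September has 30).
Oct 30, 2173 → Nov 30, 2173: 31 days (October has 31).
Nov 30, 2173 → Dec 30, 2173: 30 days (November has 30).
Dec 30, 2173 → Jan 30, 2174: 31 days (December has 31).
Jan 30, 2174 → Feb 28, 2174: 29 days (January has 31).
Feb 28, 2174 → Mar 28, 2174: 28 days (February has 28).
Mar 28, 2174 → Apr 28, 2174: 31 days (March has 31).
Apr 28, 2174 → May 24, 2174: 26 days.
Total: 1455 days.

1455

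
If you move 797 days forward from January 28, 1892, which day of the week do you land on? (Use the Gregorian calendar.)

First find the weekday of Jan 28, 1892. Doomsday rule: the anchor day for the 1800s is Friday. For year 92: 92÷12 = 7 r 8, and 8÷4 = 2, so 7+8+2 = 17.
Friday + 17 ≡ Monday — that's 1892's doomsday.
In January the doomsday date is Jan 4 (1892 is a leap year (divisible by 4)).
Jan 28 is 24 days after Jan 4; 24 mod 7 = 3, so Monday + 3 = Thursday.
797 mod 7 = 6, so 797 days after a Thursday is Thursday + 6 = Wednesday.

Wednesday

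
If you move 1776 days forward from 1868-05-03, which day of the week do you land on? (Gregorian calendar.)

First find the weekday of May 3, 1868. Doomsday rule: the anchor day for the 1800s is Friday. For year 68: 68÷12 = 5 r 8, and 8÷4 = 2, so 5+8+2 = 15.
Friday + 15 ≡ Saturday — that's 1868's doomsday.
In May the doomsday date is May 9.
May 3 is 6 days before May 9; 6 mod 7 = 6, so Saturday − 6 = Sunday.
1776 mod 7 = 5, so 1776 days after a Sunday is Sunday + 5 = Friday.

Friday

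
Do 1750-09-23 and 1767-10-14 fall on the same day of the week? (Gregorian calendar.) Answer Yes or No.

From Sep 23, 1750 to Oct 14, 1767 is 6230 days.
6230 mod 7 = 0, so they are the same weekday.
(Sep 23, 1750 is a Wednesday; Oct 14, 1767 is a Wednesday.)

Yes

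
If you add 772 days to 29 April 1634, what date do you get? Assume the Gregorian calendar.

+365 (one year) → Apr 29, 1635 (407 left).
+366 (one year; includes Feb 29, 1636) → Apr 29, 1636 (41 left).
Apr has 30 days: +2 → May 1, 1636 (39 left).
May has 31 days: +31 → Jun 1, 1636 (8 left).
+8 → Jun 9, 1636.

June 9, 1636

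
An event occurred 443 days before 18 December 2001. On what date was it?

−365 (one year) → Dec 18, 2000 (78 left).
−18 → Nov 30, 2000 (end of Nov, 30 days; 60 left).
−30 → Oct 31, 2000 (end of Oct, 31 days; 30 left).
−30 → Oct 1, 2000.

October 1, 2000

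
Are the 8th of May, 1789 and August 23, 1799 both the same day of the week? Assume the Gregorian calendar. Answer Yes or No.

Yes

From May 8, 1789 to Aug 23, 1799 is 3759 days.
3759 mod 7 = 0, so they are the same weekday.
(May 8, 1789 is a Friday; Aug 23, 1799 is a Friday.)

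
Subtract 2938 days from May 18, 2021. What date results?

May 2, 2013

−365 (one year) → May 18, 2020 (2573 left).
−366 (one year; includes Feb 29, 2020) → May 18, 2019 (2207 left).
−365 (one year) → May 18, 2018 (1842 left).
−365 (one year) → May 18, 2017 (1477 left).
−365 (one year) → May 18, 2016 (1112 left).
−366 (one year; includes Feb 29, 2016) → May 18, 2015 (746 left).
−365 (one year) → May 18, 2014 (381 left).
−18 → Apr 30, 2014 (end of Apr, 30 days; 363 left).
−30 → Mar 31, 2014 (end of Mar, 31 days; 333 left).
−31 → Feb 28, 2014 (end of Feb, 28 days; 302 left).
−28 → Jan 31, 2014 (end of Jan, 31 days; 274 left).
−31 → Dec 31, 2013 (end of Dec, 31 days; 243 left).
−31 → Nov 30, 2013 (end of Nov, 30 days; 212 left).
−30 → Oct 31, 2013 (end of Oct, 31 days; 182 left).
−31 → Sep 30, 2013 (end of Sep, 30 days; 151 left).
−30 → Aug 31, 2013 (end of Aug, 31 days; 121 left).
−31 → Jul 31, 2013 (end of Jul, 31 days; 90 left).
−31 → Jun 30, 2013 (end of Jun, 30 days; 59 left).
−30 → May 31, 2013 (end of May, 31 days; 29 left).
−29 → May 2, 2013.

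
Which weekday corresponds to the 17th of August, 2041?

January 1, 2041 is a Tuesday.
Jan 1, 2041 → Feb 1, 2041: 31 days (January has 31).
Feb 1, 2041 → Mar 1, 2041: 28 days (February has 28).
Mar 1, 2041 → Apr 1, 2041: 31 days (March has 31).
Apr 1, 2041 → May 1, 2041: 30 days (April has 30).
May 1, 2041 → Jun 1, 2041: 31 days (May has 31).
Jun 1, 2041 → Jul 1, 2041: 30 days (June has 30).
Jul 1, 2041 → Aug 1, 2041: 31 days (July has 31).
Aug 1, 2041 → Aug 17, 2041: 16 days.
Total: 228 days.
228 mod 7 = 4, so Tuesday + 4 = Saturday.

Saturday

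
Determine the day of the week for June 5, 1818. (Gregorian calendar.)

Friday

Doomsday rule: the anchor day for the 1800s is Friday. For year 18: 18÷12 = 1 r 6, and 6÷4 = 1, so 1+6+1 = 8.
Friday + 8 ≡ Saturday — that's 1818's doomsday.
In June the doomsday date is Jun 6.
Jun 5 is 1 day before Jun 6; 1 mod 7 = 1, so Saturday − 1 = Friday.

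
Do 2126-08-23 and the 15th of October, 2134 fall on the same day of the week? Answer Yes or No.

From Aug 23, 2126 to Oct 15, 2134 is 2975 days.
2975 mod 7 = 0, so they are the same weekday.
(Aug 23, 2126 is a Friday; Oct 15, 2134 is a Friday.)

Yes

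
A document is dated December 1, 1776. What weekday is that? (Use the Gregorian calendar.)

Sunday

Doomsday rule: the anchor day for the 1700s is Sunday. For year 76: 76÷12 = 6 r 4, and 4÷4 = 1, so 6+4+1 = 11.
Sunday + 11 ≡ Thursday — that's 1776's doomsday.
In December the doomsday date is Dec 12.
Dec 1 is 11 days before Dec 12; 11 mod 7 = 4, so Thursday − 4 = Sunday.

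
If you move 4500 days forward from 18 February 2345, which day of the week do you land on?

Saturday

Feb 18, 2345 is a Sunday.
4500 mod 7 = 6, so 4500 days after a Sunday is Sunday + 6 = Saturday.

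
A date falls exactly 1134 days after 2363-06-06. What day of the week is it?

Thursday

Jun 6, 2363 is a Thursday.
1134 mod 7 = 0, so 1134 days after a Thursday is Thursday + 0 = Thursday.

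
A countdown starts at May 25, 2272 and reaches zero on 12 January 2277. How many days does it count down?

1693

May 25, 2272 → May 25, 2273: 365 days.
May 25, 2273 → May 25, 2274: 365 days.
May 25, 2274 → May 25, 2275: 365 days.
May 25, 2275 → May 25, 2276: 366 days (Feb 29, 2276 is in that span).
May 25, 2276 → Jun 25, 2276: 31 days (May has 31).
Jun 25, 2276 → Jul 25, 2276: 30 days (June has 30).
Jul 25, 2276 → Aug 25, 2276: 31 days (July has 31).
Aug 25, 2276 → Sep 25, 2276: 31 days (August has 31).
Sep 25, 2276 → Oct 25, 2276: 30 days (September has 30).
Oct 25, 2276 → Nov 25, 2276: 31 days (October has 31).
Nov 25, 2276 → Dec 25, 2276: 30 days (November has 30).
Dec 25, 2276 → Jan 12, 2277: 18 days.
Total: 1693 days.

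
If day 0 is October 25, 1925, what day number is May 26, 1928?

944

Oct 25, 1925 → Oct 25, 1926: 365 days.
Oct 25, 1926 → Oct 25, 1927: 365 days.
Oct 25, 1927 → Nov 25, 1927: 31 days (October has 31).
Nov 25, 1927 → Dec 25, 1927: 30 days (November has 30).
Dec 25, 1927 → Jan 25, 1928: 31 days (December has 31).
Jan 25, 1928 → Feb 25, 1928: 31 days (January has 31).
Feb 25, 1928 → Mar 25, 1928: 29 days (February has 29).
Mar 25, 1928 → Apr 25, 1928: 31 days (March has 31).
Apr 25, 1928 → May 25, 1928: 30 days (April has 30).
May 25, 1928 → May 26, 1928: 1 days.
Total: 944 days.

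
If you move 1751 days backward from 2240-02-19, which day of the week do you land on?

Feb 19, 2240 is a Wednesday.
1751 mod 7 = 1, so 1751 days before a Wednesday is Wednesday − 1 = Tuesday.

Tuesday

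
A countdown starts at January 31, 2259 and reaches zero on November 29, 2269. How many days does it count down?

Jan 31, 2259 → Jan 31, 2260: 365 days.
Jan 31, 2260 → Jan 31, 2261: 366 days (Feb 29, 2260 is in that span).
Jan 31, 2261 → Jan 31, 2262: 365 days.
Jan 31, 2262 → Jan 31, 2263: 365 days.
Jan 31, 2263 → Jan 31, 2264: 365 days.
Jan 31, 2264 → Jan 31, 2265: 366 days (Feb 29, 2264 is in that span).
Jan 31, 2265 → Jan 31, 2266: 365 days.
Jan 31, 2266 → Jan 31, 2267: 365 days.
Jan 31, 2267 → Jan 31, 2268: 365 days.
Jan 31, 2268 → Jan 31, 2269: 366 days (Feb 29, 2268 is in that span).
Jan 31, 2269 → Feb 28, 2269: 28 days (January has 31).
Feb 28, 2269 → Mar 28, 2269: 28 days (February has 28).
Mar 28, 2269 → Apr 28, 2269: 31 days (March has 31).
Apr 28, 2269 → May 28, 2269: 30 days (April has 30).
May 28, 2269 → Jun 28, 2269: 31 days (May has 31).
Jun 28, 2269 → Jul 28, 2269: 30 days (June has 30).
Jul 28, 2269 → Aug 28, 2269: 31 days (July has 31).
Aug 28, 2269 → Sep 28, 2269: 31 days (August has 31).
Sep 28, 2269 → Oct 28, 2269: 30 days (September has 30).
Oct 28, 2269 → Nov 28, 2269: 31 days (October has 31).
Nov 28, 2269 → Nov 29, 2269: 1 days.
Total: 3955 days.

3955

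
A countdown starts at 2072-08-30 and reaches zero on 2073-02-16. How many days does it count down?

170

Aug 30, 2072 → Sep 30, 2072: 31 days (August has 31).
Sep 30, 2072 → Oct 30, 2072: 30 days (September has 30).
Oct 30, 2072 → Nov 30, 2072: 31 days (October has 31).
Nov 30, 2072 → Dec 30, 2072: 30 days (November has 30).
Dec 30, 2072 → Jan 30, 2073: 31 days (December has 31).
Jan 30, 2073 → Feb 16, 2073: 17 days.
Total: 170 days.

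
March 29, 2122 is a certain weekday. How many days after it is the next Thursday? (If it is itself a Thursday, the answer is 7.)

Mar 29, 2122 is a Sunday.
From Sunday to the next Thursday is 4 days.

4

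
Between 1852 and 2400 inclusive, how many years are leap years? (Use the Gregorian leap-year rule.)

Multiples of 4 in [1852,2400]: 138.
Of those, multiples of 100: 6 (not leap unless ÷400).
Multiples of 400: 2.
Leap years = 138 − 6 + 2 = 134.

134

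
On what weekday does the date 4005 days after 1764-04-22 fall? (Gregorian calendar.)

Monday

Apr 22, 1764 is a Sunday.
4005 mod 7 = 1, so 4005 days after a Sunday is Sunday + 1 = Monday.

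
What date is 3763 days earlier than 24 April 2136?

−366 (one year; includes Feb 29, 2136) → Apr 24, 2135 (3397 left).
−365 (one year) → Apr 24, 2134 (3032 left).
−365 (one year) → Apr 24, 2133 (2667 left).
−365 (one year) → Apr 24, 2132 (2302 left).
−366 (one year; includes Feb 29, 2132) → Apr 24, 2131 (1936 left).
−365 (one year) → Apr 24, 2130 (1571 left).
−365 (one year) → Apr 24, 2129 (1206 left).
−365 (one year) → Apr 24, 2128 (841 left).
−366 (one year; includes Feb 29, 2128) → Apr 24, 2127 (475 left).
−365 (one year) → Apr 24, 2126 (110 left).
−24 → Mar 31, 2126 (end of Mar, 31 days; 86 left).
−31 → Feb 28, 2126 (end of Feb, 28 days; 55 left).
−28 → Jan 31, 2126 (end of Jan, 31 days; 27 left).
−27 → Jan 4, 2126.

January 4, 2126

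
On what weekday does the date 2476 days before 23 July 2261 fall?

Thursday

Jul 23, 2261 is a Tuesday.
2476 mod 7 = 5, so 2476 days before a Tuesday is Tuesday − 5 = Thursday.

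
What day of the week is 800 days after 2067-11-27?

Tuesday

First find the weekday of Nov 27, 2067. Doomsday rule: the anchor day for the 2000s is Tuesday. For year 67: 67÷12 = 5 r 7, and 7÷4 = 1, so 5+7+1 = 13.
Tuesday + 13 ≡ Monday — that's 2067's doomsday.
In November the doomsday date is Nov 7.
Nov 27 is 20 days after Nov 7; 20 mod 7 = 6, so Monday + 6 = Sunday.
800 mod 7 = 2, so 800 days after a Sunday is Sunday + 2 = Tuesday.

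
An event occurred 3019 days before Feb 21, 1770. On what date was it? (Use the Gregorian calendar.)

November 16, 1761

−365 (one year) → Feb 21, 1769 (2654 left).
−366 (one year; includes Feb 29, 1768) → Feb 21, 1768 (2288 left).
−365 (one year) → Feb 21, 1767 (1923 left).
−365 (one year) → Feb 21, 1766 (1558 left).
−365 (one year) → Feb 21, 1765 (1193 left).
−366 (one year; includes Feb 29, 1764) → Feb 21, 1764 (827 left).
−365 (one year) → Feb 21, 1763 (462 left).
−365 (one year) → Feb 21, 1762 (97 left).
−21 → Jan 31, 1762 (end of Jan, 31 days; 76 left).
−31 → Dec 31, 1761 (end of Dec, 31 days; 45 left).
−31 → Nov 30, 1761 (end of Nov, 30 days; 14 left).
−14 → Nov 16, 1761.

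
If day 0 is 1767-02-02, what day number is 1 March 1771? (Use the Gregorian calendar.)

Feb 2, 1767 → Feb 2, 1768: 365 days.
Feb 2, 1768 → Feb 2, 1769: 366 days (Feb 29, 1768 is in that span).
Feb 2, 1769 → Feb 2, 1770: 365 days.
Feb 2, 1770 → Mar 2, 1770: 28 days (February has 28).
Mar 2, 1770 → Apr 2, 1770: 31 days (March has 31).
Apr 2, 1770 → May 2, 1770: 30 days (April has 30).
May 2, 1770 → Jun 2, 1770: 31 days (May has 31).
Jun 2, 1770 → Jul 2, 1770: 30 days (June has 30).
Jul 2, 1770 → Aug 2, 1770: 31 days (July has 31).
Aug 2, 1770 → Sep 2, 1770: 31 days (August has 31).
Sep 2, 1770 → Oct 2, 1770: 30 days (September has 30).
Oct 2, 1770 → Nov 2, 1770: 31 days (October has 31).
Nov 2, 1770 → Dec 2, 1770: 30 days (November has 30).
Dec 2, 1770 → Jan 2, 1771: 31 days (December has 31).
Jan 2, 1771 → Feb 2, 1771: 31 days (January has 31).
Feb 2, 1771 → Mar 1, 1771: 27 days.
Total: 1488 days.

1488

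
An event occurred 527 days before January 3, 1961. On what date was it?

−366 (one year; includes Feb 29, 1960) → Jan 3, 1960 (161 left).
−3 → Dec 31, 1959 (end of Dec, 31 days; 158 left).
−31 → Nov 30, 1959 (end of Nov, 30 days; 127 left).
−30 → Oct 31, 1959 (end of Oct, 31 days; 97 left).
−31 → Sep 30, 1959 (end of Sep, 30 days; 66 left).
−30 → Aug 31, 1959 (end of Aug, 31 days; 36 left).
−31 → Jul 31, 1959 (end of Jul, 31 days; 5 left).
−5 → Jul 26, 1959.

July 26, 1959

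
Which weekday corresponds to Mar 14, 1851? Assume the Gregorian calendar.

Friday

Doomsday rule: the anchor day for the 1800s is Friday. For year 51: 51÷12 = 4 r 3, and 3÷4 = 0, so 4+3+0 = 7.
Friday + 7 ≡ Friday — that's 1851's doomsday.
In March the doomsday date is Mar 14.
Mar 14 is the doomsday itself: Friday.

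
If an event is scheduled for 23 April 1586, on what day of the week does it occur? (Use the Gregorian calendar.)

Doomsday rule: the anchor day for the 1500s is Wednesday. For year 86: 86÷12 = 7 r 2, and 2÷4 = 0, so 7+2+0 = 9.
Wednesday + 9 ≡ Friday — that's 1586's doomsday.
In April the doomsday date is Apr 4.
Apr 23 is 19 days after Apr 4; 19 mod 7 = 5, so Friday + 5 = Wednesday.

Wednesday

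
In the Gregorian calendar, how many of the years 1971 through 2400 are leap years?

Multiples of 4 in [1971,2400]: 108.
Of those, multiples of 100: 5 (not leap unless ÷400).
Multiples of 400: 2.
Leap years = 108 − 5 + 2 = 105.

105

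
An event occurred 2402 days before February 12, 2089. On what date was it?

July 17, 2082

−366 (one year; includes Feb 29, 2088) → Feb 12, 2088 (2036 left).
−365 (one year) → Feb 12, 2087 (1671 left).
−365 (one year) → Feb 12, 2086 (1306 left).
−365 (one year) → Feb 12, 2085 (941 left).
−366 (one year; includes Feb 29, 2084) → Feb 12, 2084 (575 left).
−365 (one year) → Feb 12, 2083 (210 left).
−12 → Jan 31, 2083 (end of Jan, 31 days; 198 left).
−31 → Dec 31, 2082 (end of Dec, 31 days; 167 left).
−31 → Nov 30, 2082 (end of Nov, 30 days; 136 left).
−30 → Oct 31, 2082 (end of Oct, 31 days; 106 left).
−31 → Sep 30, 2082 (end of Sep, 30 days; 75 left).
−30 → Aug 31, 2082 (end of Aug, 31 days; 45 left).
−31 → Jul 31, 2082 (end of Jul, 31 days; 14 left).
−14 → Jul 17, 2082.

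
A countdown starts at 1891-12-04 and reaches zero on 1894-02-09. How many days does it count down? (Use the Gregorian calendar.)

798

Dec 4, 1891 → Dec 4, 1892: 366 days (Feb 29, 1892 is in that span).
Dec 4, 1892 → Dec 4, 1893: 365 days.
Dec 4, 1893 → Jan 4, 1894: 31 days (December has 31).
Jan 4, 1894 → Feb 4, 1894: 31 days (January has 31).
Feb 4, 1894 → Feb 9, 1894: 5 days.
Total: 798 days.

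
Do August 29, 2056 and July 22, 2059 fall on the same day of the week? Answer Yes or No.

From Aug 29, 2056 to Jul 22, 2059 is 1057 days.
1057 mod 7 = 0, so they are the same weekday.
(Aug 29, 2056 is a Tuesday; Jul 22, 2059 is a Tuesday.)

Yes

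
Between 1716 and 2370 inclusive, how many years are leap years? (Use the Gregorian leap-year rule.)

159

Multiples of 4 in [1716,2370]: 164.
Of those, multiples of 100: 6 (not leap unless ÷400).
Multiples of 400: 1.
Leap years = 164 − 6 + 1 = 159.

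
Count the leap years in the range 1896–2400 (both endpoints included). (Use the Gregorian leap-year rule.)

123

Multiples of 4 in [1896,2400]: 127.
Of those, multiples of 100: 6 (not leap unless ÷400).
Multiples of 400: 2.
Leap years = 127 − 6 + 2 = 123.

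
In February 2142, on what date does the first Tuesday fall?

February 1, 2142 is a Thursday.
The first Tuesday is therefore February 6 (5 days later).

February 6, 2142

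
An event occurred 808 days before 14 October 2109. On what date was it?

July 29, 2107

−365 (one year) → Oct 14, 2108 (443 left).
−366 (one year; includes Feb 29, 2108) → Oct 14, 2107 (77 left).
−14 → Sep 30, 2107 (end of Sep, 30 days; 63 left).
−30 → Aug 31, 2107 (end of Aug, 31 days; 33 left).
−31 → Jul 31, 2107 (end of Jul, 31 days; 2 left).
−2 → Jul 29, 2107.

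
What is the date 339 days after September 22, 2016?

Sep has 30 days: +9 → Oct 1, 2016 (330 left).
Oct has 31 days: +31 → Nov 1, 2016 (299 left).
Nov has 30 days: +30 → Dec 1, 2016 (269 left).
Dec has 31 days: +31 → Jan 1, 2017 (238 left).
Jan has 31 days: +31 → Feb 1, 2017 (207 left).
Feb has 28 days: +28 → Mar 1, 2017 (179 left).
Mar has 31 days: +31 → Apr 1, 2017 (148 left).
Apr has 30 days: +30 → May 1, 2017 (118 left).
May has 31 days: +31 → Jun 1, 2017 (87 left).
Jun has 30 days: +30 → Jul 1, 2017 (57 left).
Jul has 31 days: +31 → Aug 1, 2017 (26 left).
+26 → Aug 27, 2017.

August 27, 2017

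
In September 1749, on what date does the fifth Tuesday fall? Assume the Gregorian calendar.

September 1, 1749 is a Monday.
The first Tuesday is therefore September 2 (1 days later).
The fifth Tuesday is 2 + 4×7 = September 30.

September 30, 1749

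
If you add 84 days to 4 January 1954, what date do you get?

Jan has 31 days: +28 → Feb 1, 1954 (56 left).
Feb has 28 days: +28 → Mar 1, 1954 (28 left).
+28 → Mar 29, 1954.

March 29, 1954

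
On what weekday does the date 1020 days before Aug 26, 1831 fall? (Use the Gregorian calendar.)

Aug 26, 1831 is a Friday.
1020 mod 7 = 5, so 1020 days before a Friday is Friday − 5 = Sunday.

Sunday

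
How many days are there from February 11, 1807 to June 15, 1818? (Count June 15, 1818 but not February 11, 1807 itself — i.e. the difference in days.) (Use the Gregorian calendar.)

Feb 11, 1807 → Feb 11, 1808: 365 days.
Feb 11, 1808 → Feb 11, 1809: 366 days (Feb 29, 1808 is in that span).
Feb 11, 1809 → Feb 11, 1810: 365 days.
Feb 11, 1810 → Feb 11, 1811: 365 days.
Feb 11, 1811 → Feb 11, 1812: 365 days.
Feb 11, 1812 → Feb 11, 1813: 366 days (Feb 29, 1812 is in that span).
Feb 11, 1813 → Feb 11, 1814: 365 days.
Feb 11, 1814 → Feb 11, 1815: 365 days.
Feb 11, 1815 → Feb 11, 1816: 365 days.
Feb 11, 1816 → Feb 11, 1817: 366 days (Feb 29, 1816 is in that span).
Feb 11, 1817 → Feb 11, 1818: 365 days.
Feb 11, 1818 → Mar 11, 1818: 28 days (February has 28).
Mar 11, 1818 → Apr 11, 1818: 31 days (March has 31).
Apr 11, 1818 → May 11, 1818: 30 days (April has 30).
May 11, 1818 → Jun 11, 1818: 31 days (May has 31).
Jun 11, 1818 → Jun 15, 1818: 4 days.
Total: 4142 days.

4142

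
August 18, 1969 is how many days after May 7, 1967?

834

May 7, 1967 → May 7, 1968: 366 days (Feb 29, 1968 is in that span).
May 7, 1968 → May 7, 1969: 365 days.
May 7, 1969 → Jun 7, 1969: 31 days (May has 31).
Jun 7, 1969 → Jul 7, 1969: 30 days (June has 30).
Jul 7, 1969 → Aug 7, 1969: 31 days (July has 31).
Aug 7, 1969 → Aug 18, 1969: 11 days.
Total: 834 days.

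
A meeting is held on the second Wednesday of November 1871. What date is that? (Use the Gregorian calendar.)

November 8, 1871

November 1, 1871 is a Wednesday.
The first Wednesday is therefore November 1 (same day).
The second Wednesday is 1 + 1×7 = November 8.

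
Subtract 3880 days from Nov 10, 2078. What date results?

March 27, 2068

−365 (one year) → Nov 10, 2077 (3515 left).
−365 (one year) → Nov 10, 2076 (3150 left).
−366 (one year; includes Feb 29, 2076) → Nov 10, 2075 (2784 left).
−365 (one year) → Nov 10, 2074 (2419 left).
−365 (one year) → Nov 10, 2073 (2054 left).
−365 (one year) → Nov 10, 2072 (1689 left).
−366 (one year; includes Feb 29, 2072) → Nov 10, 2071 (1323 left).
−365 (one year) → Nov 10, 2070 (958 left).
−365 (one year) → Nov 10, 2069 (593 left).
−365 (one year) → Nov 10, 2068 (228 left).
−10 → Oct 31, 2068 (end of Oct, 31 days; 218 left).
−31 → Sep 30, 2068 (end of Sep, 30 days; 187 left).
−30 → Aug 31, 2068 (end of Aug, 31 days; 157 left).
−31 → Jul 31, 2068 (end of Jul, 31 days; 126 left).
−31 → Jun 30, 2068 (end of Jun, 30 days; 95 left).
−30 → May 31, 2068 (end of May, 31 days; 65 left).
−31 → Apr 30, 2068 (end of Apr, 30 days; 34 left).
−30 → Mar 31, 2068 (end of Mar, 31 days; 4 left).
−4 → Mar 27, 2068.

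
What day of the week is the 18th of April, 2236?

Monday

Doomsday rule: the anchor day for the 2200s is Friday. For year 36: 36÷12 = 3 r 0, and 0÷4 = 0, so 3+0+0 = 3.
Friday + 3 ≡ Monday — that's 2236's doomsday.
In April the doomsday date is Apr 4.
Apr 18 is 14 days after Apr 4; 14 mod 7 = 0, so Monday + 0 = Monday.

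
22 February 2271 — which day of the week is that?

Wednesday

Doomsday rule: the anchor day for the 2200s is Friday. For year 71: 71÷12 = 5 r 11, and 11÷4 = 2, so 5+11+2 = 18.
Friday + 18 ≡ Tuesday — that's 2271's doomsday.
In February the doomsday date is Feb 28 (2271 is not a leap year).
Feb 22 is 6 days before Feb 28; 6 mod 7 = 6, so Tuesday − 6 = Wednesday.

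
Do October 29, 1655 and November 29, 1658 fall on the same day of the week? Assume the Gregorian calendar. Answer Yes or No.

Yes

From Oct 29, 1655 to Nov 29, 1658 is 1127 days.
1127 mod 7 = 0, so they are the same weekday.
(Oct 29, 1655 is a Friday; Nov 29, 1658 is a Friday.)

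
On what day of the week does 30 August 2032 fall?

Doomsday rule: the anchor day for the 2000s is Tuesday. For year 32: 32÷12 = 2 r 8, and 8÷4 = 2, so 2+8+2 = 12.
Tuesday + 12 ≡ Sunday — that's 2032's doomsday.
In August the doomsday date is Aug 8.
Aug 30 is 22 days after Aug 8; 22 mod 7 = 1, so Sunday + 1 = Monday.

Monday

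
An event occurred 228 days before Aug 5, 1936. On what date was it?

December 21, 1935

−5 → Jul 31, 1936 (end of Jul, 31 days; 223 left).
−31 → Jun 30, 1936 (end of Jun, 30 days; 192 left).
−30 → May 31, 1936 (end of May, 31 days; 162 left).
−31 → Apr 30, 1936 (end of Apr, 30 days; 131 left).
−30 → Mar 31, 1936 (end of Mar, 31 days; 101 left).
−31 → Feb 29, 1936 (end of Feb, 29 days; 70 left).
−29 → Jan 31, 1936 (end of Jan, 31 days; 41 left).
−31 → Dec 31, 1935 (end of Dec, 31 days; 10 left).
−10 → Dec 21, 1935.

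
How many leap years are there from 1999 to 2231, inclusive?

Multiples of 4 in [1999,2231]: 58.
Of those, multiples of 100: 3 (not leap unless ÷400).
Multiples of 400: 1.
Leap years = 58 − 3 + 1 = 56.

56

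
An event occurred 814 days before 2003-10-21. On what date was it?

July 29, 2001

−365 (one year) → Oct 21, 2002 (449 left).
−365 (one year) → Oct 21, 2001 (84 left).
−21 → Sep 30, 2001 (end of Sep, 30 days; 63 left).
−30 → Aug 31, 2001 (end of Aug, 31 days; 33 left).
−31 → Jul 31, 2001 (end of Jul, 31 days; 2 left).
−2 → Jul 29, 2001.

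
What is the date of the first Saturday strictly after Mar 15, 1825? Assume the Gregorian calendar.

Mar 15, 1825 is a Tuesday.
From Tuesday to the next Saturday is 4 days.
Mar 15, 1825 + 4 = Mar 19, 1825.

March 19, 1825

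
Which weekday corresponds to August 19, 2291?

Doomsday rule: the anchor day for the 2200s is Friday. For year 91: 91÷12 = 7 r 7, and 7÷4 = 1, so 7+7+1 = 15.
Friday + 15 ≡ Saturday — that's 2291's doomsday.
In August the doomsday date is Aug 8.
Aug 19 is 11 days after Aug 8; 11 mod 7 = 4, so Saturday + 4 = Wednesday.

Wednesday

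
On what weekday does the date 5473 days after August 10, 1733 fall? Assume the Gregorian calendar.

Aug 10, 1733 is a Monday.
5473 mod 7 = 6, so 5473 days after a Monday is Monday + 6 = Sunday.

Sunday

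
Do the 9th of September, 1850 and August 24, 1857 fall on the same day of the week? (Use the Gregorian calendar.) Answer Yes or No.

Yes

From Sep 9, 1850 to Aug 24, 1857 is 2541 days.
2541 mod 7 = 0, so they are the same weekday.
(Sep 9, 1850 is a Monday; Aug 24, 1857 is a Monday.)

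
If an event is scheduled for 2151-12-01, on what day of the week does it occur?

Doomsday rule: the anchor day for the 2100s is Sunday. For year 51: 51÷12 = 4 r 3, and 3÷4 = 0, so 4+3+0 = 7.
Sunday + 7 ≡ Sunday — that's 2151's doomsday.
In December the doomsday date is Dec 12.
Dec 1 is 11 days before Dec 12; 11 mod 7 = 4, so Sunday − 4 = Wednesday.

Wednesday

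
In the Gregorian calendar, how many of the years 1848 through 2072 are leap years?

56

Multiples of 4 in [1848,2072]: 57.
Of those, multiples of 100: 2 (not leap unless ÷400).
Multiples of 400: 1.
Leap years = 57 − 2 + 1 = 56.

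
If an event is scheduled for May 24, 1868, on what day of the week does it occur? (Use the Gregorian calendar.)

Sunday

Doomsday rule: the anchor day for the 1800s is Friday. For year 68: 68÷12 = 5 r 8, and 8÷4 = 2, so 5+8+2 = 15.
Friday + 15 ≡ Saturday — that's 1868's doomsday.
In May the doomsday date is May 9.
May 24 is 15 days after May 9; 15 mod 7 = 1, so Saturday + 1 = Sunday.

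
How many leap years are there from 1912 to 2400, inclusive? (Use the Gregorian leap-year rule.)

120

Multiples of 4 in [1912,2400]: 123.
Of those, multiples of 100: 5 (not leap unless ÷400).
Multiples of 400: 2.
Leap years = 123 − 5 + 2 = 120.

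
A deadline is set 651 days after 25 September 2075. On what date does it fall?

July 7, 2077

+366 (one year; includes Feb 29, 2076) → Sep 25, 2076 (285 left).
Sep has 30 days: +6 → Oct 1, 2076 (279 left).
Oct has 31 days: +31 → Nov 1, 2076 (248 left).
Nov has 30 days: +30 → Dec 1, 2076 (218 left).
Dec has 31 days: +31 → Jan 1, 2077 (187 left).
Jan has 31 days: +31 → Feb 1, 2077 (156 left).
Feb has 28 days: +28 → Mar 1, 2077 (128 left).
Mar has 31 days: +31 → Apr 1, 2077 (97 left).
Apr has 30 days: +30 → May 1, 2077 (67 left).
May has 31 days: +31 → Jun 1, 2077 (36 left).
Jun has 30 days: +30 → Jul 1, 2077 (6 left).
+6 → Jul 7, 2077.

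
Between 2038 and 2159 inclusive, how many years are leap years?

Multiples of 4 in [2038,2159]: 30.
Of those, multiples of 100: 1 (not leap unless ÷400).
Multiples of 400: 0.
Leap years = 30 − 1 + 0 = 29.

29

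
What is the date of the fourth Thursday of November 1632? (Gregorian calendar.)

November 25, 1632

November 1, 1632 is a Monday.
The first Thursday is therefore November 4 (3 days later).
The fourth Thursday is 4 + 3×7 = November 25.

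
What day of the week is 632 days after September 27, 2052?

First find the weekday of Sep 27, 2052. Doomsday rule: the anchor day for the 2000s is Tuesday. For year 52: 52÷12 = 4 r 4, and 4÷4 = 1, so 4+4+1 = 9.
Tuesday + 9 ≡ Thursday — that's 2052's doomsday.
In September the doomsday date is Sep 5.
Sep 27 is 22 days after Sep 5; 22 mod 7 = 1, so Thursday + 1 = Friday.
632 mod 7 = 2, so 632 days after a Friday is Friday + 2 = Sunday.

Sunday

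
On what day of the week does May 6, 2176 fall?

Monday

January 1, 2176 is a Monday.
Jan 1, 2176 → Feb 1, 2176: 31 days (January has 31).
Feb 1, 2176 → Mar 1, 2176: 29 days (February has 29).
Mar 1, 2176 → Apr 1, 2176: 31 days (March has 31).
Apr 1, 2176 → May 1, 2176: 30 days (April has 30).
May 1, 2176 → May 6, 2176: 5 days.
Total: 126 days.
126 mod 7 = 0, so Monday + 0 = Monday.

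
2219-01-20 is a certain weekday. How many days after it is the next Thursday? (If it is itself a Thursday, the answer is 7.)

1

Jan 20, 2219 is a Wednesday.
From Wednesday to the next Thursday is 1 day.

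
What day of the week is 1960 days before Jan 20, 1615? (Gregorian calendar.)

Tuesday

Jan 20, 1615 is a Tuesday.
1960 mod 7 = 0, so 1960 days before a Tuesday is Tuesday − 0 = Tuesday.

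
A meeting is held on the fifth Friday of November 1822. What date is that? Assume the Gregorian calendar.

November 29, 1822

November 1, 1822 is a Friday.
The first Friday is therefore November 1 (same day).
The fifth Friday is 1 + 4×7 = November 29.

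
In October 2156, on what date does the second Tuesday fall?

October 1, 2156 is a Friday.
The first Tuesday is therefore October 5 (4 days later).
The second Tuesday is 5 + 1×7 = October 12.

October 12, 2156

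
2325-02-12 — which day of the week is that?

Doomsday rule: the anchor day for the 2300s is Wednesday. For year 25: 25÷12 = 2 r 1, and 1÷4 = 0, so 2+1+0 = 3.
Wednesday + 3 ≡ Saturday — that's 2325's doomsday.
In February the doomsday date is Feb 28 (2325 is not a leap year).
Feb 12 is 16 days before Feb 28; 16 mod 7 = 2, so Saturday − 2 = Thursday.

Thursday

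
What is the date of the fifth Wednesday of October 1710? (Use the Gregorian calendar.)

October 29, 1710

October 1, 1710 is a Wednesday.
The first Wednesday is therefore October 1 (same day).
The fifth Wednesday is 1 + 4×7 = October 29.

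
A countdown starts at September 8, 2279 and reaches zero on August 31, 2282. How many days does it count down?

Sep 8, 2279 → Sep 8, 2280: 366 days (Feb 29, 2280 is in that span).
Sep 8, 2280 → Sep 8, 2281: 365 days.
Sep 8, 2281 → Oct 8, 2281: 30 days (September has 30).
Oct 8, 2281 → Nov 8, 2281: 31 days (October has 31).
Nov 8, 2281 → Dec 8, 2281: 30 days (November has 30).
Dec 8, 2281 → Jan 8, 2282: 31 days (December has 31).
Jan 8, 2282 → Feb 8, 2282: 31 days (January has 31).
Feb 8, 2282 → Mar 8, 2282: 28 days (February has 28).
Mar 8, 2282 → Apr 8, 2282: 31 days (March has 31).
Apr 8, 2282 → May 8, 2282: 30 days (April has 30).
May 8, 2282 → Jun 8, 2282: 31 days (May has 31).
Jun 8, 2282 → Jul 8, 2282: 30 days (June has 30).
Jul 8, 2282 → Aug 8, 2282: 31 days (July has 31).
Aug 8, 2282 → Aug 31, 2282: 23 days.
Total: 1088 days.

1088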